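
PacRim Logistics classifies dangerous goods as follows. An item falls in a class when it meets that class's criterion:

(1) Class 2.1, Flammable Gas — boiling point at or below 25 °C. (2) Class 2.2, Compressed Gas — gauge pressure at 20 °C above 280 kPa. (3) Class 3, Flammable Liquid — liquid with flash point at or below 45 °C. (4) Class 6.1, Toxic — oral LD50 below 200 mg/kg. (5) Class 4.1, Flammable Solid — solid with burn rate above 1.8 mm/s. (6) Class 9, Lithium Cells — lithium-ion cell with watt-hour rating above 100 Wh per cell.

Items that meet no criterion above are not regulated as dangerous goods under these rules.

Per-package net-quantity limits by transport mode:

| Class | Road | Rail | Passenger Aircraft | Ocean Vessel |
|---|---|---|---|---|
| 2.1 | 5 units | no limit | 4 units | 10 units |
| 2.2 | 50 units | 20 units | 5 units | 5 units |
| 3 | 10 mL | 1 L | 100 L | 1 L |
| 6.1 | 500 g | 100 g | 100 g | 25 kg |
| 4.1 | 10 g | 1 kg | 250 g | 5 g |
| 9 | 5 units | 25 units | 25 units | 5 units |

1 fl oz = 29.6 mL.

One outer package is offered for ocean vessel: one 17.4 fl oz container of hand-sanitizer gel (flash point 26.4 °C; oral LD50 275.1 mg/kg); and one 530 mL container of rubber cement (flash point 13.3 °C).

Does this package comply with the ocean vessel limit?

No

The hand-sanitizer gel has flash point 26.4 °C, which is ≤ 45 °C, so it is Class 3 (Flammable Liquid).
Rubber cement: flash point 13.3 °C ≤ 45 °C → Class 3 (Flammable Liquid).
Total Class 3: (one 17.4 fl oz container = 515.04 mL) + 530 mL = 1045.04 mL.
That exceeds the Class 3 ocean vessel limit of 1 L.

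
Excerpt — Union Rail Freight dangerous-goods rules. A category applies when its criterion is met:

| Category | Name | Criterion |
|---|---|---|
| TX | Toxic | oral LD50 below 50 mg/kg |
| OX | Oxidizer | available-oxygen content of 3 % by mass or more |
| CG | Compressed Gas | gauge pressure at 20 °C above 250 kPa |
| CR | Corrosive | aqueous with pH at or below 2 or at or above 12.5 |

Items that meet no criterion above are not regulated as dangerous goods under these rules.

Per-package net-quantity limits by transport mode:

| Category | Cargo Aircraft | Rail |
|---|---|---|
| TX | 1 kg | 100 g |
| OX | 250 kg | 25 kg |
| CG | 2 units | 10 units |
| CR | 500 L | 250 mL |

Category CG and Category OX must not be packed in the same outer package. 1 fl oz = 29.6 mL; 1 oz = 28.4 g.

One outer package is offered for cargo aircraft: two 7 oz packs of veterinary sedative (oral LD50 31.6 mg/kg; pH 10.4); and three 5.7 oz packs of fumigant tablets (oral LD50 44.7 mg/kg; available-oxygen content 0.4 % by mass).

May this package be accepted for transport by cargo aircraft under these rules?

Veterinary sedative: oral LD50 31.6 mg/kg < 50 mg/kg → Category TX (Toxic).
Oral LD50 44.7 mg/kg meets the Category TX criterion (Toxic), so the fumigant tablets are Category TX.
Total Category TX: (two 7 oz packs = 397.6 g) + (three 5.7 oz packs = 485.64 g) = 883.24 g.
That is within the Category TX cargo aircraft limit of 1 kg.

Yes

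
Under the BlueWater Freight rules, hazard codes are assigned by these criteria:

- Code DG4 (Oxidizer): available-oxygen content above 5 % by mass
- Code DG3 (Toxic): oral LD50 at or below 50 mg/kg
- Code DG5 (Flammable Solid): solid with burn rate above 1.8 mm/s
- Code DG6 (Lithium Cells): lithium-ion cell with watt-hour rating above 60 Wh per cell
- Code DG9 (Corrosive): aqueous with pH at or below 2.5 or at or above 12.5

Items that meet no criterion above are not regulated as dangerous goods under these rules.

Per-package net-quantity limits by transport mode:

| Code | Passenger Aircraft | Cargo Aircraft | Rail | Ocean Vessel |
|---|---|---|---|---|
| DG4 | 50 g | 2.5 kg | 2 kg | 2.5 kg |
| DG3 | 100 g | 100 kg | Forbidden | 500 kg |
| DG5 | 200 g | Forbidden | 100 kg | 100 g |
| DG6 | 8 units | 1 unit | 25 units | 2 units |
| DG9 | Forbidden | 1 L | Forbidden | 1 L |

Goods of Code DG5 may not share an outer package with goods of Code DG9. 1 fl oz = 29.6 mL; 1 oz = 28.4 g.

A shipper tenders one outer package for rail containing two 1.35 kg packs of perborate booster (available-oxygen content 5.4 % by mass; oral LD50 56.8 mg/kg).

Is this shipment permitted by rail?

No

With available-oxygen content 5.4 % by mass (> 5 % by mass), the perborate booster falls in Code DG4.
Code DG4 quantity: two 1.35 kg packs = 2.7 kg.
2.7 kg exceeds the rail limit of 2 kg for Code DG4.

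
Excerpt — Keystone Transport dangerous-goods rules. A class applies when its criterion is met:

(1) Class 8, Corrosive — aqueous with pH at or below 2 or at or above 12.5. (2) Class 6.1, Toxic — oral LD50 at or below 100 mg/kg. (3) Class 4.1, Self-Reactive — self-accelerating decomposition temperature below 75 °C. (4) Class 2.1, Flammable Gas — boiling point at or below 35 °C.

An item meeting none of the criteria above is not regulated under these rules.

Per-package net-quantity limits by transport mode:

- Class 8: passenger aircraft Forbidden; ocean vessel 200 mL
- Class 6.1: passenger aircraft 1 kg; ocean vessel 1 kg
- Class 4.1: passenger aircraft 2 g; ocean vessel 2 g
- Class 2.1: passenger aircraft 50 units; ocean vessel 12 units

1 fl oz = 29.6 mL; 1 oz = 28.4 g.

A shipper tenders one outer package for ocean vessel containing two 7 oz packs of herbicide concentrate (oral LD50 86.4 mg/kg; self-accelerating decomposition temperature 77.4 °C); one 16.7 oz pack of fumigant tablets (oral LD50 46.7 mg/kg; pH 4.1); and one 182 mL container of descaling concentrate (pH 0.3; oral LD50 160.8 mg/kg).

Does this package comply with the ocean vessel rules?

Herbicide concentrate: oral LD50 86.4 mg/kg ≤ 100 mg/kg → Class 6.1 (Toxic).
Oral LD50 46.7 mg/kg meets the Class 6.1 criterion (Toxic), so the fumigant tablets are Class 6.1.
The descaling concentrate has pH 0.3, which is ≤ 2, so it is Class 8 (Corrosive).
Class 8 quantity: 182 mL.
That is within the Class 8 ocean vessel limit of 200 mL.
Class 6.1 net quantity: (two 7 oz packs = 397.6 g) + (one 16.7 oz pack = 474.28 g) = 871.88 g.
871.88 g is within the ocean vessel limit of 1 kg for Class 6.1.
Every hazard class is within its ocean vessel limit and no segregation rule is violated.

Yes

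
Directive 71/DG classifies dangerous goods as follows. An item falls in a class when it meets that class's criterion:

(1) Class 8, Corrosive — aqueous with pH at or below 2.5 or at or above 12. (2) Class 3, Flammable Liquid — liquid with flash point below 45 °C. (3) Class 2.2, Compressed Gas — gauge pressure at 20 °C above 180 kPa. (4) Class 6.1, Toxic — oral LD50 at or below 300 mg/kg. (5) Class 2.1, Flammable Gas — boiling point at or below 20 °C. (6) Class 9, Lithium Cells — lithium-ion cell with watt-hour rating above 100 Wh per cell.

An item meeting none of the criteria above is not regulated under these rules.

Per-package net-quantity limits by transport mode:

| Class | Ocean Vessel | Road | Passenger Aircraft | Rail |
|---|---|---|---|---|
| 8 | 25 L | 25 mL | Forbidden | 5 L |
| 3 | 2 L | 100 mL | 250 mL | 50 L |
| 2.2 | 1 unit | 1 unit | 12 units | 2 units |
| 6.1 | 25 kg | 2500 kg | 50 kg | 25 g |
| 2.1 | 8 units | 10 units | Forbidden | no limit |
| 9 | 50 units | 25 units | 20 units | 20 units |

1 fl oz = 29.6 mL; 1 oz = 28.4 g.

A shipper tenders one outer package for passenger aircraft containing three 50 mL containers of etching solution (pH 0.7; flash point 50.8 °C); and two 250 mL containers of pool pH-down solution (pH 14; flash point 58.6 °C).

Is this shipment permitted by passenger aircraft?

Etching solution: pH 0.7 ≤ 2.5 → Class 8 (Corrosive).
The pool pH-down solution has pH 14, which is ≥ 12, so it is Class 8 (Corrosive).
Class 8 net quantity: (three 50 mL containers = 150 mL) + (two 250 mL containers = 500 mL) = 650 mL.
By passenger aircraft, Class 8 is Forbidden regardless of quantity.

No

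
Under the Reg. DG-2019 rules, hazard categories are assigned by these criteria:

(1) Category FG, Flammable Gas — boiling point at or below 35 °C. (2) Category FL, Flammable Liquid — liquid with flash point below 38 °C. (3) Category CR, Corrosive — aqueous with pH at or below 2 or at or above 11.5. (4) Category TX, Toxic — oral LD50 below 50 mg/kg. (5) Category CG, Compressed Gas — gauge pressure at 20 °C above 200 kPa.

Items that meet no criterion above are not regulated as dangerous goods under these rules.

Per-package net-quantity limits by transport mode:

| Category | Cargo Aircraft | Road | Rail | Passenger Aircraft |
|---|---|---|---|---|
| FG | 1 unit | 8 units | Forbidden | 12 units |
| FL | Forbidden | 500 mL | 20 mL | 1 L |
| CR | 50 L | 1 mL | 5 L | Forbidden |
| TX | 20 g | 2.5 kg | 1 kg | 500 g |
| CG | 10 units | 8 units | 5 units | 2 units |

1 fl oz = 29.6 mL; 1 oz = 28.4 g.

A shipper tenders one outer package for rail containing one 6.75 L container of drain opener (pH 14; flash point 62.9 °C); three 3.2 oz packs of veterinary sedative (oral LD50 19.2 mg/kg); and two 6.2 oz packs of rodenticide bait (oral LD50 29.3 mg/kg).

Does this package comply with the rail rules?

No

Drain opener: pH 14 ≥ 11.5 → Category CR (Corrosive).
Veterinary sedative: oral LD50 19.2 mg/kg < 50 mg/kg → Category TX (Toxic).
Oral LD50 29.3 mg/kg meets the Category TX criterion (Toxic), so the rodenticide bait is Category TX.
Category CR quantity: 6.75 L.
That exceeds the Category CR rail limit of 5 L.
Category TX net quantity: (three 3.2 oz packs = 272.64 g) + (two 6.2 oz packs = 352.16 g) = 624.8 g.
624.8 g is within the rail limit of 1 kg for Category TX.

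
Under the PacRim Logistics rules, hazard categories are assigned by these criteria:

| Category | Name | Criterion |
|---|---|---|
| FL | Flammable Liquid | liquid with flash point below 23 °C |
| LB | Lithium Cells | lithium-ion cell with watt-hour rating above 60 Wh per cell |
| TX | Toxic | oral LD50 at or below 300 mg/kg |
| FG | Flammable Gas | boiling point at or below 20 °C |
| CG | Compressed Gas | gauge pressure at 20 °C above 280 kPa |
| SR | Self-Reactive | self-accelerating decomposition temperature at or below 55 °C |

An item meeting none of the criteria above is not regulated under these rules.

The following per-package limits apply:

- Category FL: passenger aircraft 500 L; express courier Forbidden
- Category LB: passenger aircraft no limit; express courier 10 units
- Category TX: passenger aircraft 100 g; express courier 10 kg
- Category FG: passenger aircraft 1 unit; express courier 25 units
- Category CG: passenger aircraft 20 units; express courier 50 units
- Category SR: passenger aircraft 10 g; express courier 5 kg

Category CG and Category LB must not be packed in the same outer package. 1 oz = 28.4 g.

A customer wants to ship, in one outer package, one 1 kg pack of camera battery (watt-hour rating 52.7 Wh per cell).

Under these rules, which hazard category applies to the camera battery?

watt-hour rating 52.7 Wh per cell is not above 60 Wh per cell, so Category LB does not apply.
No criterion is met, so the item is not regulated.

Not regulated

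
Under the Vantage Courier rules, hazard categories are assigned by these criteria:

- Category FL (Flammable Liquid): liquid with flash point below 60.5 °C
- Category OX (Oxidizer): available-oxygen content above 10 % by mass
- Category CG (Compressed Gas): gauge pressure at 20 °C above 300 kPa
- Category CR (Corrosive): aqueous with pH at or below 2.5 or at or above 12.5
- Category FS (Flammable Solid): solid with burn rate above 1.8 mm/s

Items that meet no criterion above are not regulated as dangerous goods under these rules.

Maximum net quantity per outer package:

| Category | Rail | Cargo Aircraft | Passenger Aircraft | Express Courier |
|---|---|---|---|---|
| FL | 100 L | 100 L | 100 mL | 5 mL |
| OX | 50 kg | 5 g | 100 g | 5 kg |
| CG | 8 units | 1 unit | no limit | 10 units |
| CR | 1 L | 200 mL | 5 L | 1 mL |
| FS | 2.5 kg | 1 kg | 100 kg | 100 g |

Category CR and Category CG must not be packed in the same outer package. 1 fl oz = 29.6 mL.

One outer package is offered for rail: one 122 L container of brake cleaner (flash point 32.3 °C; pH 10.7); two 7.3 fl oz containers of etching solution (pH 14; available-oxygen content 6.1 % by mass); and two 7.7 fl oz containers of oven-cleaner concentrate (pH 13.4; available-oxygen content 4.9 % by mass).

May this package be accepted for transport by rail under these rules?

No

With flash point 32.3 °C (< 60.5 °C), the brake cleaner falls in Category FL.
pH 14 meets the Category CR criterion (Corrosive), so the etching solution is Category CR.
The oven-cleaner concentrate has pH 13.4, which is ≥ 12.5, so it is Category CR (Corrosive).
Total Category CR: (two 7.3 fl oz containers = 432.16 mL) + (two 7.7 fl oz containers = 455.84 mL) = 888 mL.
888 mL is within the rail limit of 1 L for Category CR.
Category FL quantity: 122 L.
122 L exceeds the rail limit of 100 L for Category FL.
The segregation rule (Category CR with Category CG) does not apply to Category CR with Category FL.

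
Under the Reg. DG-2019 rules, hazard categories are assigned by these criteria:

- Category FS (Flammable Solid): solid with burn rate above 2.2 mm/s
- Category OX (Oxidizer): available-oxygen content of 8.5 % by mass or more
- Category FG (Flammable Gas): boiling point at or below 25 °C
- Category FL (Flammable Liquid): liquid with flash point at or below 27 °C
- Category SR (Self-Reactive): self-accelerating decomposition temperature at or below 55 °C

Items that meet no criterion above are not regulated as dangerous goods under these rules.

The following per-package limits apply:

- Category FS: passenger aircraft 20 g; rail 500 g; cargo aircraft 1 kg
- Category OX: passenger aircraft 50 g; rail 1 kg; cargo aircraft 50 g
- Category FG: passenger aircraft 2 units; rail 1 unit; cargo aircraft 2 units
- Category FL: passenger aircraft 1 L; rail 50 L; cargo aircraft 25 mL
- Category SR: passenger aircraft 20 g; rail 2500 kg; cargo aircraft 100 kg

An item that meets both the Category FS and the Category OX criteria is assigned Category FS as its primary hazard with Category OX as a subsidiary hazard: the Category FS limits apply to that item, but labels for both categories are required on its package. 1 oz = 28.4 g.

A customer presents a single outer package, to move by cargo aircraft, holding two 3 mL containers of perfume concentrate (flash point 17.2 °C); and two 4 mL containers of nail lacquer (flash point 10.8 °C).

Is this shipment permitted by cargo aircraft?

Yes

With flash point 17.2 °C (≤ 27 °C), the perfume concentrate falls in Category FL.
The nail lacquer has flash point 10.8 °C, which is ≤ 27 °C, so it is Category FL (Flammable Liquid).
Total Category FL: (two 3 mL containers = 6 mL) + (two 4 mL containers = 8 mL) = 14 mL.
14 mL ≤ 25 mL (cargo aircraft limit, Category FL) — within limit.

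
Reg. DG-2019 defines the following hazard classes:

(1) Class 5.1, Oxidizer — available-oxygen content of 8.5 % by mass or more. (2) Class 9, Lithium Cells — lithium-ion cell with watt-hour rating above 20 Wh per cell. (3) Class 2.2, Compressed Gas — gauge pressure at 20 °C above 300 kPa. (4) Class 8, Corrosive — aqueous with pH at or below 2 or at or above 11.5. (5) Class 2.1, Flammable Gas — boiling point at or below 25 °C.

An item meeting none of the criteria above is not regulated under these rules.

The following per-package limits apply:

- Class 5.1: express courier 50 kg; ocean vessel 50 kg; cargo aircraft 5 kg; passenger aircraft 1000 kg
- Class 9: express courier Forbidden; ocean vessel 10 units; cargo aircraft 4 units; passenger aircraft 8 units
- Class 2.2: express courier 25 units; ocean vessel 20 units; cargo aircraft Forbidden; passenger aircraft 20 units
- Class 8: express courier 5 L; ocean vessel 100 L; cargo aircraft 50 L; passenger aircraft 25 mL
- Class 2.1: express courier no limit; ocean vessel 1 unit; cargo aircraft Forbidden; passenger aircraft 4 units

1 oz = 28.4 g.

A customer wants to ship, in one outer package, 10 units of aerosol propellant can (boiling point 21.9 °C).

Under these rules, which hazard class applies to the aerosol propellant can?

Boiling point 21.9 °C meets the Class 2.1 criterion (Flammable Gas), so the aerosol propellant can is Class 2.1.

Class 2.1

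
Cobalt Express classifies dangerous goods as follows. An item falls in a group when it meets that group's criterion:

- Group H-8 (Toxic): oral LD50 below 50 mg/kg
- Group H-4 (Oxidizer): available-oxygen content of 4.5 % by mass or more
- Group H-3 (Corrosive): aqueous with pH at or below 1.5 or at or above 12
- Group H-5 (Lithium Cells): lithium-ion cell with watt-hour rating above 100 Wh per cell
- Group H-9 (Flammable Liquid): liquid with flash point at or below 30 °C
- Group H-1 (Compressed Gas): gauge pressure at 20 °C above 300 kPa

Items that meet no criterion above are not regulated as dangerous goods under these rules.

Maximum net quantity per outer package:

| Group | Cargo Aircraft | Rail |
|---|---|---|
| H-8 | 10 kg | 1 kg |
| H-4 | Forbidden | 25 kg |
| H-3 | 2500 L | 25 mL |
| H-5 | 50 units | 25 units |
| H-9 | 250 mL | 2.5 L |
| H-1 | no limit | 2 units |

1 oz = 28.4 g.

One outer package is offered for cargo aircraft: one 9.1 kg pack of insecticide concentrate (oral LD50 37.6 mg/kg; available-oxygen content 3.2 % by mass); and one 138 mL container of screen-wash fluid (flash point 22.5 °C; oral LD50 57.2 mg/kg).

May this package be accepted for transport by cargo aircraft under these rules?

Yes

Oral LD50 37.6 mg/kg meets the Group H-8 criterion (Toxic), so the insecticide concentrate is Group H-8.
Screen-wash fluid: flash point 22.5 °C ≤ 30 °C → Group H-9 (Flammable Liquid).
Group H-9 quantity: 138 mL.
138 mL ≤ 250 mL (cargo aircraft limit, Group H-9) — within limit.
Group H-8 quantity: 9.1 kg.
9.1 kg is within the cargo aircraft limit of 10 kg for Group H-8.
Every hazard group is within its cargo aircraft limit and no segregation rule is violated.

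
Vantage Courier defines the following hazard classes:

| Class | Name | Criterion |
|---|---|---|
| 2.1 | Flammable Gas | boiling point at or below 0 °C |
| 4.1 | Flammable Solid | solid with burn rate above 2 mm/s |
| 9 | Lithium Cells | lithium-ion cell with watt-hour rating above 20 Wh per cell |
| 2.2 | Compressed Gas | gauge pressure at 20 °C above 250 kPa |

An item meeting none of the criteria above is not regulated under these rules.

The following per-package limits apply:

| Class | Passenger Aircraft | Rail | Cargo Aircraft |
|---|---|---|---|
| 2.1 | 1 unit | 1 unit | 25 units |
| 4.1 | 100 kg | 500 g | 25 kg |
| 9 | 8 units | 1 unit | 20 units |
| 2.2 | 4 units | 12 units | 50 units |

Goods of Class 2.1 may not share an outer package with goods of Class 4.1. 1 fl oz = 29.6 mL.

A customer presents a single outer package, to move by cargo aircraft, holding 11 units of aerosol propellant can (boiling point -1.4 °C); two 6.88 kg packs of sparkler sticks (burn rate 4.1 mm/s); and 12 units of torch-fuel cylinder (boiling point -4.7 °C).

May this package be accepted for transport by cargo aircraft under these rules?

No

The aerosol propellant can has boiling point -1.4 °C, which is ≤ 0 °C, so it is Class 2.1 (Flammable Gas).
Sparkler sticks: burn rate 4.1 mm/s > 2 mm/s → Class 4.1 (Flammable Solid).
Boiling point -4.7 °C meets the Class 2.1 criterion (Flammable Gas), so the torch-fuel cylinder is Class 2.1.
Total Class 2.1: 11 units + 12 units = 23 units.
23 units is within the cargo aircraft limit of 25 units for Class 2.1.
Class 4.1 quantity: two 6.88 kg packs = 13.76 kg.
13.76 kg ≤ 25 kg (cargo aircraft limit, Class 4.1) — within limit.
Class 2.1 and Class 4.1 may not share an outer package.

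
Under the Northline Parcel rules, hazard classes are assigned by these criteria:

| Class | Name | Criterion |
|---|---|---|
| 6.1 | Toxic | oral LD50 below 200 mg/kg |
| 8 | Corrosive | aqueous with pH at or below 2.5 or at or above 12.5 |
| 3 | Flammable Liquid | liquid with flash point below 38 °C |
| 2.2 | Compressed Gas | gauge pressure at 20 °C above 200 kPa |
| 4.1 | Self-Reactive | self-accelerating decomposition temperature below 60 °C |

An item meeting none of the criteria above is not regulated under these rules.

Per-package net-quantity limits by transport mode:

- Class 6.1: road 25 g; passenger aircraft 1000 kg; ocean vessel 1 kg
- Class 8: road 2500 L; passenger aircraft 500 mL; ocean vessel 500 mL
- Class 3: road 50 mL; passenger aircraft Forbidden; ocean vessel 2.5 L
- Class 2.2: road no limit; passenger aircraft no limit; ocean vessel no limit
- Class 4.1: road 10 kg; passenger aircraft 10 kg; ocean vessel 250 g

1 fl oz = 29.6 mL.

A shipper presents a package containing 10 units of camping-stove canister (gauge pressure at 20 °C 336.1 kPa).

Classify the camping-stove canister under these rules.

Gauge pressure at 20 °C 336.1 kPa meets the Class 2.2 criterion (Compressed Gas), so the camping-stove canister is Class 2.2.

Class 2.2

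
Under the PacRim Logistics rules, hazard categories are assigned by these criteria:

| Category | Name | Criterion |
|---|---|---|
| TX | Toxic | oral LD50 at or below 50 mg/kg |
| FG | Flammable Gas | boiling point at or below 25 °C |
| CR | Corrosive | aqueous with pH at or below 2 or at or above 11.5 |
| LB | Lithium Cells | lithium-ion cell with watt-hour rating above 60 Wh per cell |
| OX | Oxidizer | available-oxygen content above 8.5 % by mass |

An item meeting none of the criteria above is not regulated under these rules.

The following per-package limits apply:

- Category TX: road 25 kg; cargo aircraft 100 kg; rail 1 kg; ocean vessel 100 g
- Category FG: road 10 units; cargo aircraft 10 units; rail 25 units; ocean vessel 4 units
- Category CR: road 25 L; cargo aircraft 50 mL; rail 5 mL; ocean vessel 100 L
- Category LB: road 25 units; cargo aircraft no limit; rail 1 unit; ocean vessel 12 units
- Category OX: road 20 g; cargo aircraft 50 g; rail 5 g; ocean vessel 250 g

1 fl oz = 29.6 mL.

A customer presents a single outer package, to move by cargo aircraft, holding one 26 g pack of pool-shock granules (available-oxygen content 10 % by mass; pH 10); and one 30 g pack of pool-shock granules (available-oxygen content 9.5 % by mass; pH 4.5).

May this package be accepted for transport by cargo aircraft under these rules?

Available-oxygen content 10 % by mass meets the Category OX criterion (Oxidizer), so the pool-shock granules are Category OX.
With available-oxygen content 9.5 % by mass (> 8.5 % by mass), the pool-shock granules fall in Category OX.
Total Category OX: 26 g + 30 g = 56 g.
56 g > 50 g (cargo aircraft limit, Category OX) — over the limit.

No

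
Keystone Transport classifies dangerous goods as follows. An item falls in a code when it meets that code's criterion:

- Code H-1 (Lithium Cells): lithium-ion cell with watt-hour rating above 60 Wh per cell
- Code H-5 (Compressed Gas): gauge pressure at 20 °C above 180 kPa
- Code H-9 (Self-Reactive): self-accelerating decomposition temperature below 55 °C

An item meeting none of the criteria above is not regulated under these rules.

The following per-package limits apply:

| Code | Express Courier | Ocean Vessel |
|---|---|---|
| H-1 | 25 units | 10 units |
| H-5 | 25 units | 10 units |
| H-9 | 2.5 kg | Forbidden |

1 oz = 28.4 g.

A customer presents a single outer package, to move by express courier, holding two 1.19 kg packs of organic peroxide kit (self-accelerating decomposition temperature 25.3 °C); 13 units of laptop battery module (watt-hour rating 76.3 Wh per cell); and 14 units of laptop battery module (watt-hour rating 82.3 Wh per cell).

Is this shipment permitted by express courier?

No

Self-accelerating decomposition temperature 25.3 °C meets the Code H-9 criterion (Self-Reactive), so the organic peroxide kit is Code H-9.
Laptop battery module: watt-hour rating 76.3 Wh per cell > 60 Wh per cell → Code H-1 (Lithium Cells).
Laptop battery module: watt-hour rating 82.3 Wh per cell > 60 Wh per cell → Code H-1 (Lithium Cells).
Total Code H-1: 13 units + 14 units = 27 units.
That exceeds the Code H-1 express courier limit of 25 units.
Code H-9 quantity: two 1.19 kg packs = 2.38 kg.
2.38 kg is within the express courier limit of 2.5 kg for Code H-9.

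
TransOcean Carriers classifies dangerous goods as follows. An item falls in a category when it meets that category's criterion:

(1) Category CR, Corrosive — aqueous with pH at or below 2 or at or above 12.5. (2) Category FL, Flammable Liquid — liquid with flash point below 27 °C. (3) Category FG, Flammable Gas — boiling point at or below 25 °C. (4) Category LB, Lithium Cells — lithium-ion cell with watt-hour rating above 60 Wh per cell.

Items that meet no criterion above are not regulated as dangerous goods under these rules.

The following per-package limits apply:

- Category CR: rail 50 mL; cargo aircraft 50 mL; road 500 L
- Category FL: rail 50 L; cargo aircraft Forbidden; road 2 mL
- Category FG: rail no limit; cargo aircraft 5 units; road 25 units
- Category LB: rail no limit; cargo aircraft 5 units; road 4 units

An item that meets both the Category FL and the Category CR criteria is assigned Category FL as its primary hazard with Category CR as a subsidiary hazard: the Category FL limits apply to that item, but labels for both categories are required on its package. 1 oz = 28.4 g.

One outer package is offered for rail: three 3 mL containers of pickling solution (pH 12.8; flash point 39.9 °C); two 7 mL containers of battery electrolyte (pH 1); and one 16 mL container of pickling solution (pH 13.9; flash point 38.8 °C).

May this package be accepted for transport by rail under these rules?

Pickling solution: pH 12.8 ≥ 12.5 → Category CR (Corrosive).
Battery electrolyte: pH 1 ≤ 2 → Category CR (Corrosive).
Pickling solution: pH 13.9 ≥ 12.5 → Category CR (Corrosive).
Total Category CR: (three 3 mL containers = 9 mL) + (two 7 mL containers = 14 mL) + 16 mL = 39 mL.
39 mL is within the rail limit of 50 mL for Category CR.

Yes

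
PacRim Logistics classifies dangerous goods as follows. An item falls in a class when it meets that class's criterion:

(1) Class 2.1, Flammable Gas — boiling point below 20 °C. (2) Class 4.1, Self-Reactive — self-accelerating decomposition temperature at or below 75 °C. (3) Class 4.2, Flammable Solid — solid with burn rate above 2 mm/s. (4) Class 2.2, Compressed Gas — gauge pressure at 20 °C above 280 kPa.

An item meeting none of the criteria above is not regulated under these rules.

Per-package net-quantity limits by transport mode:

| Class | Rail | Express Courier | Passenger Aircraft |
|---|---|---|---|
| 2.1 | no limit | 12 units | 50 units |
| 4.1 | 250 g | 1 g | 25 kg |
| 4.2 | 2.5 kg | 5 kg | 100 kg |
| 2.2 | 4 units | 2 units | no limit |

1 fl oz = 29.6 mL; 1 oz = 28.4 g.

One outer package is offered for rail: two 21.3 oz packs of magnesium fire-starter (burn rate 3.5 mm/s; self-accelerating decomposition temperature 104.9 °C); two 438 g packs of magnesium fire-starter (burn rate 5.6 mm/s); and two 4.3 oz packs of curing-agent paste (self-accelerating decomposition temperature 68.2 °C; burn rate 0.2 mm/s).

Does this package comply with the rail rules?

Yes

Burn rate 3.5 mm/s meets the Class 4.2 criterion (Flammable Solid), so the magnesium fire-starter is Class 4.2.
Burn rate 5.6 mm/s meets the Class 4.2 criterion (Flammable Solid), so the magnesium fire-starter is Class 4.2.
With self-accelerating decomposition temperature 68.2 °C (≤ 75 °C), the curing-agent paste falls in Class 4.1.
Class 4.2 net quantity: (two 21.3 oz packs = 1209.84 g) + (two 438 g packs = 876 g) = 2085.84 g.
That is within the Class 4.2 rail limit of 2.5 kg.
Class 4.1 quantity: two 4.3 oz packs = 244.24 g.
244.24 g is within the rail limit of 250 g for Class 4.1.
Every hazard class is within its rail limit and no segregation rule is violated.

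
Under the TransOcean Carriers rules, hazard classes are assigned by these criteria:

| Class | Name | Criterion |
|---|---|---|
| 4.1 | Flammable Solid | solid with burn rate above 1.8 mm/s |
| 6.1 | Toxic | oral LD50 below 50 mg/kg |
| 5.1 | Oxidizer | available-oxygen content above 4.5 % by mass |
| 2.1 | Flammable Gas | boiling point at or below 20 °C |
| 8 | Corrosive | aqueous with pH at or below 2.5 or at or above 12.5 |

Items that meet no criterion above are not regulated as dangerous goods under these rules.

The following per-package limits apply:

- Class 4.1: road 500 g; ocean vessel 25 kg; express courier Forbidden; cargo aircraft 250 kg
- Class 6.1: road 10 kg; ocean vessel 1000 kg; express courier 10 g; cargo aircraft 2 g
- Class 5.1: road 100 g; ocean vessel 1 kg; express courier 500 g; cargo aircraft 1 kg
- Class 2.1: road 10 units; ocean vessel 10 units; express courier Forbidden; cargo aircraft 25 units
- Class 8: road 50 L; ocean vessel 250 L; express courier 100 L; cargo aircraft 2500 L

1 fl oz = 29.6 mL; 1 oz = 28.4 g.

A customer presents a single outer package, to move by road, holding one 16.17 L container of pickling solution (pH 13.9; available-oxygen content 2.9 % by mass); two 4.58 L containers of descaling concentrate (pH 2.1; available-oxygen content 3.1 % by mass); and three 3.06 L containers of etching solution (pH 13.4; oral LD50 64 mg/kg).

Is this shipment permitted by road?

Yes

pH 13.9 meets the Class 8 criterion (Corrosive), so the pickling solution is Class 8.
pH 2.1 meets the Class 8 criterion (Corrosive), so the descaling concentrate is Class 8.
With pH 13.4 (≥ 12.5), the etching solution falls in Class 8.
Total Class 8: 16.17 L + (two 4.58 L containers = 9.16 L) + (three 3.06 L containers = 9.18 L) = 34.51 L.
That is within the Class 8 road limit of 50 L.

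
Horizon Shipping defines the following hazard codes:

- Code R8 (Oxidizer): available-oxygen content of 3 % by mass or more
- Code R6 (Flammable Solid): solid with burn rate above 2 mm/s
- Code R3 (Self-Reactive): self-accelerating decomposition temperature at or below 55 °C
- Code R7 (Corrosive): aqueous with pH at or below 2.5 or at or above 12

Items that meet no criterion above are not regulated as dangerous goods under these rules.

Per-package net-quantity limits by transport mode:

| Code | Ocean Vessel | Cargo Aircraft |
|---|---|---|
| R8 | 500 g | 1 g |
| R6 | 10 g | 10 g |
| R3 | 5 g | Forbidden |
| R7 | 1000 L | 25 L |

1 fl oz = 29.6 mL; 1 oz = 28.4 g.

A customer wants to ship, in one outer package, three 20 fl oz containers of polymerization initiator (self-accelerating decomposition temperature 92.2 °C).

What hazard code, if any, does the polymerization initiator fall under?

self-accelerating decomposition temperature 92.2 °C is not below 55 °C, so Code R3 does not apply.
No criterion is met, so the item is not regulated.

Not regulated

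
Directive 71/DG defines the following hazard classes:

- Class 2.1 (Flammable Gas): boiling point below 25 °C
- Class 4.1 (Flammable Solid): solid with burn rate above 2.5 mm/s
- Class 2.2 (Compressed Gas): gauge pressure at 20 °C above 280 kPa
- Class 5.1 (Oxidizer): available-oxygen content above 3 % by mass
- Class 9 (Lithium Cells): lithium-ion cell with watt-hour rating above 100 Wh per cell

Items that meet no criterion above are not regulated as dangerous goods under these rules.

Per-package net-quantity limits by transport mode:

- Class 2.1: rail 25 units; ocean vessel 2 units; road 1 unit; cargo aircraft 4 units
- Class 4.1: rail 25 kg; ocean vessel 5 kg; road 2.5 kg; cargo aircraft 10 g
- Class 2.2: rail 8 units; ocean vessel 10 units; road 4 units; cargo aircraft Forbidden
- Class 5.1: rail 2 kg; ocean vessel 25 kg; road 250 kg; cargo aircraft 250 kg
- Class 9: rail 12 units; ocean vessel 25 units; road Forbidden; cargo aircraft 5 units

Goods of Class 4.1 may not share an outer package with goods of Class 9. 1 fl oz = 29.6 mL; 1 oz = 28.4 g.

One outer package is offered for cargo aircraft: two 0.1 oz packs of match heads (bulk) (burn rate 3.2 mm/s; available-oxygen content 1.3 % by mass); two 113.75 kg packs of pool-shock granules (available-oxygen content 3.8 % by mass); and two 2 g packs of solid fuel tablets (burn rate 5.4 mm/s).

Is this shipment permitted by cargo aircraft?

Yes

Match heads (bulk): burn rate 3.2 mm/s > 2.5 mm/s → Class 4.1 (Flammable Solid).
Available-oxygen content 3.8 % by mass meets the Class 5.1 criterion (Oxidizer), so the pool-shock granules are Class 5.1.
With burn rate 5.4 mm/s (> 2.5 mm/s), the solid fuel tablets fall in Class 4.1.
Class 4.1 net quantity: (two 0.1 oz packs = 5.68 g) + (two 2 g packs = 4 g) = 9.68 g.
9.68 g is within the cargo aircraft limit of 10 g for Class 4.1.
Class 5.1 quantity: two 113.75 kg packs = 227.5 kg.
227.5 kg is within the cargo aircraft limit of 250 kg for Class 5.1.
The segregation rule (Class 4.1 with Class 9) does not apply to Class 4.1 with Class 5.1.
Every hazard class is within its cargo aircraft limit and no segregation rule is violated.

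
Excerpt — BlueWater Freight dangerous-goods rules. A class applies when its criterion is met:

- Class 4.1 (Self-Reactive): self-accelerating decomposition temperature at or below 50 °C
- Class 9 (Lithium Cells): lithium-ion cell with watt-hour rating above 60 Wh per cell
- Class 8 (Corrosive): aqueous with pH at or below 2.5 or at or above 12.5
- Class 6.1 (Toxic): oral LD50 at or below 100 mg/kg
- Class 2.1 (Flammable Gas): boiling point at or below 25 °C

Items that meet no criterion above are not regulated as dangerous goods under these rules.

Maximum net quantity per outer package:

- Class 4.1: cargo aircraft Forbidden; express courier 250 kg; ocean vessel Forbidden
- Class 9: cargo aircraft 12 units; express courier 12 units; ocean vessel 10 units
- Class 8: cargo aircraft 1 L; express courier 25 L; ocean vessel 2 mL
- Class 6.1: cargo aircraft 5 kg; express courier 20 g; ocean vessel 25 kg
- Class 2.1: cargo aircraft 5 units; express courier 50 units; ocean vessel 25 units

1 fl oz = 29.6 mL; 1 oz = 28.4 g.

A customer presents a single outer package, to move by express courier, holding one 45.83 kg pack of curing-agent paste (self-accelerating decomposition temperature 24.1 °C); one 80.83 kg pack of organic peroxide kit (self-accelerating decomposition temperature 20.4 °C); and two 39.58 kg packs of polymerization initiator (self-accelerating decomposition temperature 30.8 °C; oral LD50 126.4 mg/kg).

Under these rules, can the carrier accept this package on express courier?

Curing-agent paste: self-accelerating decomposition temperature 24.1 °C ≤ 50 °C → Class 4.1 (Self-Reactive).
Self-accelerating decomposition temperature 20.4 °C meets the Class 4.1 criterion (Self-Reactive), so the organic peroxide kit is Class 4.1.
With self-accelerating decomposition temperature 30.8 °C (≤ 50 °C), the polymerization initiator falls in Class 4.1.
Class 4.1 net quantity: 45.83 kg + 80.83 kg + (two 39.58 kg packs = 79.16 kg) = 205.82 kg.
205.82 kg is within the express courier limit of 250 kg for Class 4.1.

Yes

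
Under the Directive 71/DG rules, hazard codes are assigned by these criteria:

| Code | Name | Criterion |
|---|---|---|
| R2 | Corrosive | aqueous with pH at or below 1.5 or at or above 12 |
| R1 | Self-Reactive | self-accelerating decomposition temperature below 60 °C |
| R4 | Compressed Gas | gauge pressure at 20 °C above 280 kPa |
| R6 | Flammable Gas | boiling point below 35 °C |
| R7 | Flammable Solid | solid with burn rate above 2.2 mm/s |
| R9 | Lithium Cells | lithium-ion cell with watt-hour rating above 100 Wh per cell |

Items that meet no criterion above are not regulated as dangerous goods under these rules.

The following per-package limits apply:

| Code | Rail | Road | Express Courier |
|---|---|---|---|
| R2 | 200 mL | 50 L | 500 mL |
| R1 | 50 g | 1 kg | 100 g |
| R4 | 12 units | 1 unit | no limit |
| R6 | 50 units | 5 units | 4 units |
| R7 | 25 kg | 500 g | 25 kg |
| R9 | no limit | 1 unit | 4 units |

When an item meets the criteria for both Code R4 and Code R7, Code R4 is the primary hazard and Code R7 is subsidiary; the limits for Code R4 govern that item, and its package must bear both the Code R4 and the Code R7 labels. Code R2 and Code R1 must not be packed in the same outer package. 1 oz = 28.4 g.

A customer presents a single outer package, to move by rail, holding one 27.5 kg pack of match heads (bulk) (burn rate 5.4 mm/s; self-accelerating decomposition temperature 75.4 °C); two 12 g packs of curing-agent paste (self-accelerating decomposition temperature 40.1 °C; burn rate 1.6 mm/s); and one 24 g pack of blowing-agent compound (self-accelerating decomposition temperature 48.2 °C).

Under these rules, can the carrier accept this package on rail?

Burn rate 5.4 mm/s meets the Code R7 criterion (Flammable Solid), so the match heads (bulk) are Code R7.
Self-accelerating decomposition temperature 40.1 °C meets the Code R1 criterion (Self-Reactive), so the curing-agent paste is Code R1.
With self-accelerating decomposition temperature 48.2 °C (< 60 °C), the blowing-agent compound falls in Code R1.
Code R7 quantity: 27.5 kg.
27.5 kg > 25 kg (rail limit, Code R7) — over the limit.
Total Code R1: (two 12 g packs = 24 g) + 24 g = 48 g.
48 g ≤ 50 g (rail limit, Code R1) — within limit.
The segregation rule (Code R2 with Code R1) does not apply to Code R7 with Code R1.

No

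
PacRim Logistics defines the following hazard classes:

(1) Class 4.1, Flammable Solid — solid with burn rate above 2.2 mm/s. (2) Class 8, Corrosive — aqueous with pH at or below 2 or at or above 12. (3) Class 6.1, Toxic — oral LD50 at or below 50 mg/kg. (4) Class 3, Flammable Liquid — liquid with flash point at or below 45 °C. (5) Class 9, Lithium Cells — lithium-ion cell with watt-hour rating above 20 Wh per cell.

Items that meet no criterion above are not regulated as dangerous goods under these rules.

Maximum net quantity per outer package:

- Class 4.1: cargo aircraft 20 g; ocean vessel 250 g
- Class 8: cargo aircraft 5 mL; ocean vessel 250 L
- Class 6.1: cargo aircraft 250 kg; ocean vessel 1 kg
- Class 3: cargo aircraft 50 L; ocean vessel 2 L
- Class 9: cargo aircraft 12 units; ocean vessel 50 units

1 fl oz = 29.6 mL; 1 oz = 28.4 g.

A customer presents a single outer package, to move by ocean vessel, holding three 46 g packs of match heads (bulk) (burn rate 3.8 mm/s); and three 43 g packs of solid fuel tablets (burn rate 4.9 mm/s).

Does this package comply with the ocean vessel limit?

Burn rate 3.8 mm/s meets the Class 4.1 criterion (Flammable Solid), so the match heads (bulk) are Class 4.1.
With burn rate 4.9 mm/s (> 2.2 mm/s), the solid fuel tablets fall in Class 4.1.
Class 4.1 net quantity: (three 46 g packs = 138 g) + (three 43 g packs = 129 g) = 267 g.
267 g > 250 g (ocean vessel limit, Class 4.1) — over the limit.

No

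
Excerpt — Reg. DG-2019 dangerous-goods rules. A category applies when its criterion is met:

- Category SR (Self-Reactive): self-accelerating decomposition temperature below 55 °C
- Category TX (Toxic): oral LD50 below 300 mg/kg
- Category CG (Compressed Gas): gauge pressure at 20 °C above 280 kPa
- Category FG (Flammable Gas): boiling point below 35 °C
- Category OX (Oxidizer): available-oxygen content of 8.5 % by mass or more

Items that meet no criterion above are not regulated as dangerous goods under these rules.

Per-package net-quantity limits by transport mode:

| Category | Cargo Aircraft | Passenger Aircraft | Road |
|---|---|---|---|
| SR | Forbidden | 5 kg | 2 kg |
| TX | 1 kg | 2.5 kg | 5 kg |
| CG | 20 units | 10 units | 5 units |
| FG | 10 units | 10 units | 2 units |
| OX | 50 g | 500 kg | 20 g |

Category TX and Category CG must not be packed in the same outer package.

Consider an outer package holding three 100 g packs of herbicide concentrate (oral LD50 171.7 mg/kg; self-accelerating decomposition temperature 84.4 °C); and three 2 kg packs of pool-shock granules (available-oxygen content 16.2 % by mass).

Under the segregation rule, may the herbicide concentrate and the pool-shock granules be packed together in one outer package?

Yes

Oral LD50 171.7 mg/kg meets the Category TX criterion (Toxic), so the herbicide concentrate is Category TX.
Available-oxygen content 16.2 % by mass meets the Category OX criterion (Oxidizer), so the pool-shock granules are Category OX.
No segregation rule bars Category TX with Category OX.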